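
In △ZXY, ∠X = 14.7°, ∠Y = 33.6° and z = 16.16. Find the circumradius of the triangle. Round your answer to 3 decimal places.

The third angle is ∠Z = 180° − ∠X − ∠Y = 131.70°.
Law of sines: x = z·sin X/sin Z ≈ 5.4923.
Law of sines: y = z·sin Y/sin Z ≈ 11.977.
Circumradius = z/(2 sin Z) ≈ 10.822.

10.822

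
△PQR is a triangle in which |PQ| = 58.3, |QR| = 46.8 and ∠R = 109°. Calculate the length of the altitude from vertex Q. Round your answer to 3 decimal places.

Law of sines: sin P = |QR|·sin R/|PQ| ≈ 0.75901.
Since |PQ| ≥ |QR|, only the acute value applies: ∠P ≈ 49.38°.
Then ∠Q = 180° − ∠R − ∠P ≈ 21.62°.
Law of sines gives |RP| = |PQ|·sin Q/sin R ≈ 22.721.
Area = ½·|PQ|·|QR|·sin Q ≈ 502.71.
The altitude from Q has length 2·area/|RP| ≈ 44.25.

44.250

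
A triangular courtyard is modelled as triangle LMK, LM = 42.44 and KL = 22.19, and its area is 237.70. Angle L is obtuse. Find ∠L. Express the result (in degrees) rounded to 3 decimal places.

From area = ½·KL·LM·sin L, we get sin L = 2·area/(KL·LM) ≈ 0.50481.
Taking the obtuse solution, ∠L ≈ 149.68°.

∠L ≈ 149.681°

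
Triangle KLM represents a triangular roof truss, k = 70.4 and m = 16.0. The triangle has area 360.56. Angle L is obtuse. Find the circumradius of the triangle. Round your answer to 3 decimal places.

From area = ½·m·k·sin L, we get sin L = 2·area/(m·k) ≈ 0.64020.
Taking the obtuse solution, ∠L ≈ 140.19°.
Law of cosines then gives l ≈ 83.323.
Circumradius = l/(2 sin L) ≈ 65.076.

R ≈ 65.076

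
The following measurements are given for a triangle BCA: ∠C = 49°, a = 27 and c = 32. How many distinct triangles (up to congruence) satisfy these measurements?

a·sin C = 27·sin(49°) ≈ 20.38.
Since c ≥ a, exactly one triangle exists.

1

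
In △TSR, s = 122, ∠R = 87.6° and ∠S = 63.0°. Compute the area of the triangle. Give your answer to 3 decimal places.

4096.604

The third angle is ∠T = 180° − ∠S − ∠R = 29.40°.
Law of sines: t = s·sin T/sin S ≈ 67.216.
Law of sines: r = s·sin R/sin S ≈ 136.8.
Area = ½·s·t·sin R ≈ 4096.6.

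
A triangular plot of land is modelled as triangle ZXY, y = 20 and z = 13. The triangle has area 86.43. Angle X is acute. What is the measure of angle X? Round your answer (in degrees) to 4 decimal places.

∠X ≈ 41.6705°

From area = ½·y·z·sin X, we get sin X = 2·area/(y·z) ≈ 0.66485.
Taking the acute solution, ∠X ≈ 41.67°.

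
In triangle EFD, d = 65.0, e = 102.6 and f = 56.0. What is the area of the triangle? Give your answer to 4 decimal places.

Semiperimeter s = (102.6 + 56 + 65)/2 = 111.8.
Heron's formula: area = √(111.8·9.2·55.8·46.8) ≈ 1638.9.

1638.9090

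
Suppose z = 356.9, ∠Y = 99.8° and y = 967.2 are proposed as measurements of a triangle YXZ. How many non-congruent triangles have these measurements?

z·sin Y = 356.9·sin(99.8°) ≈ 351.7.
Since ∠Y is not acute, a triangle exists only if y > z; here y > z, so there is exactly one triangle.

1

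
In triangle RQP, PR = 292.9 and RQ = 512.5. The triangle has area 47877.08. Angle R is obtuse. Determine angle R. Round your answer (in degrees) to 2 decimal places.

From area = ½·PR·RQ·sin R, we get sin R = 2·area/(PR·RQ) ≈ 0.63789.
Taking the obtuse solution, ∠R ≈ 140.37°.

140.37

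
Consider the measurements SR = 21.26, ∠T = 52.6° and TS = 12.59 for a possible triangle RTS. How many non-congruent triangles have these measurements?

1

TS·sin T = 12.59·sin(52.6°) ≈ 10.
Since SR ≥ TS, exactly one triangle exists.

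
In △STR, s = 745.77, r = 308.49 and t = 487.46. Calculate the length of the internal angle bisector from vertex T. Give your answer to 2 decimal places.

425.30

By the law of cosines, cos T = (r² + s² − t²) / (2·r·s) ≈ 0.89915, so ∠T ≈ 25.95°.
The bisector from T has length 2·r·s·cos(∠T/2)/(r+s) ≈ 425.3.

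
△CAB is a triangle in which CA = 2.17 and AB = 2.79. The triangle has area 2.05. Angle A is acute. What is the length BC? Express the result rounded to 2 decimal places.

From area = ½·CA·AB·sin A, we get sin A = 2·area/(CA·AB) ≈ 0.67720.
Taking the acute solution, ∠A ≈ 42.63°.
Law of cosines then gives BC ≈ 1.893.

1.89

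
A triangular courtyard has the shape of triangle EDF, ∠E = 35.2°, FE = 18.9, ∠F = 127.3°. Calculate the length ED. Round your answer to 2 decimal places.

The third angle is ∠D = 180° − ∠F − ∠E = 17.50°.
Law of sines: ED = FE·sin F/sin D ≈ 49.997.

50.00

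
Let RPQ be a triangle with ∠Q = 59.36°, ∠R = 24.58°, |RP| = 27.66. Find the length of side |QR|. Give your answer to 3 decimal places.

31.969

The third angle is ∠P = 180° − ∠Q − ∠R = 96.06°.
Law of sines: |QR| = |RP|·sin P/sin Q ≈ 31.969.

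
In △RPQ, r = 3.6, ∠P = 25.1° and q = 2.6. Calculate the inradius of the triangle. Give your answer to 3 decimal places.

By the law of cosines, p² = q² + r² − 2·q·r·cos P = 2.7678, so p ≈ 1.6637.
Area = ½·q·r·sin P ≈ 1.9853.
Semiperimeter s = (3.6+1.6637+2.6)/2 = 3.9318.
Inradius = area/s = 1.9853/3.9318 ≈ 0.50492.

0.505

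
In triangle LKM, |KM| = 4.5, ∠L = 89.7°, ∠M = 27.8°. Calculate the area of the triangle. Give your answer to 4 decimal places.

The third angle is ∠K = 180° − ∠M − ∠L = 62.50°.
Law of sines: |ML| = |KM|·sin K/sin L ≈ 3.9916.
Law of sines: |LK| = |KM|·sin M/sin L ≈ 2.0988.
Area = ½·|KM|·|ML|·sin M ≈ 4.1887.

area ≈ 4.1887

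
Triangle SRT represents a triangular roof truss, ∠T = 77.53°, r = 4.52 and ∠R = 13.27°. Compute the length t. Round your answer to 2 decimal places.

The third angle is ∠S = 180° − ∠R − ∠T = 89.20°.
Law of sines: t = r·sin T/sin R ≈ 19.227.

19.23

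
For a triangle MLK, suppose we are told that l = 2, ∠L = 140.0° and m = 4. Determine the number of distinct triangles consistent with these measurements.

0

m·sin L = 4·sin(140.0°) ≈ 2.571.
Since ∠L is not acute, a triangle exists only if l > m; here l ≤ m, so there is no triangle.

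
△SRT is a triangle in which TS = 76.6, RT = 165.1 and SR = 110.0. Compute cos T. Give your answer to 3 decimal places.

cos T ≈ 0.831

By the law of cosines, cos T = (RT² + TS² − SR²) / (2·RT·TS) ≈ 0.83127, so ∠T ≈ 0.589 rad.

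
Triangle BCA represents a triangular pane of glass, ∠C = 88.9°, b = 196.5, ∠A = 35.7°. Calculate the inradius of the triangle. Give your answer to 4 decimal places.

The third angle is ∠B = 180° − ∠C − ∠A = 55.40°.
Law of sines: c = b·sin C/sin B ≈ 238.68.
Law of sines: a = b·sin A/sin B ≈ 139.3.
Area = ½·b·c·sin A ≈ 13684.
Semiperimeter s = (196.5+238.68+139.3)/2 = 287.24.
Inradius = area/s = 13684/287.24 ≈ 47.64.

r ≈ 47.6397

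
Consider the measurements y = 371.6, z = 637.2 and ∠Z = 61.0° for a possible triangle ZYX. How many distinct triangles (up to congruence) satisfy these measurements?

1

y·sin Z = 371.6·sin(61.0°) ≈ 325.
Since z ≥ y, exactly one triangle exists.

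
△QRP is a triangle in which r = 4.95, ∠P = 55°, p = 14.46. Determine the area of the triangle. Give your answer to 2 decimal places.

Law of sines: sin R = r·sin P/p ≈ 0.28042.
Since p ≥ r, only the acute value applies: ∠R ≈ 16.28°.
Then ∠Q = 180° − ∠P − ∠R ≈ 108.72°.
Law of sines gives q = p·sin Q/sin P ≈ 16.719.
Area = ½·p·r·sin Q ≈ 33.896.

33.90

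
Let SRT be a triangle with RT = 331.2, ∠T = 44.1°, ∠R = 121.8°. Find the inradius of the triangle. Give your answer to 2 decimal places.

r ≈ 109.47

The third angle is ∠S = 180° − ∠R − ∠T = 14.10°.
Law of sines: TS = RT·sin R/sin S ≈ 1155.4.
Law of sines: SR = RT·sin T/sin S ≈ 946.11.
Area = ½·RT·TS·sin T ≈ 1.3316e+05.
Semiperimeter s = (331.2+1155.4+946.11)/2 = 1216.4.
Inradius = area/s = 1.3316e+05/1216.4 ≈ 109.47.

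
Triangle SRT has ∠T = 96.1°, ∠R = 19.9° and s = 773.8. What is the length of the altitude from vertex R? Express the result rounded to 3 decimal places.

769.419

The third angle is ∠S = 180° − ∠R − ∠T = 64.00°.
Law of sines: r = s·sin R/sin S ≈ 293.04.
Law of sines: t = s·sin T/sin S ≈ 856.06.
Area = ½·s·r·sin T ≈ 1.1274e+05.
The altitude from R has length 2·area/r ≈ 769.42.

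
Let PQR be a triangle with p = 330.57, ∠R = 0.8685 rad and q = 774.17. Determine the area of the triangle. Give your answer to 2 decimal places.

97678.65

Area = ½·p·q·sin R ≈ 97679.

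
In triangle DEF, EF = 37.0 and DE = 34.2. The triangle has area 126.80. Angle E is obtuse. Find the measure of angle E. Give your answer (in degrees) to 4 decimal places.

From area = ½·DE·EF·sin E, we get sin E = 2·area/(DE·EF) ≈ 0.20041.
Taking the obtuse solution, ∠E ≈ 168.44°.

∠E ≈ 168.4390°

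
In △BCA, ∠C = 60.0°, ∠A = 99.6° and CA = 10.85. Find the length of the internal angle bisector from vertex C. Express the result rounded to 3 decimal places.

The third angle is ∠B = 180° − ∠C − ∠A = 20.40°.
Law of sines: AB = CA·sin C/sin B ≈ 26.957.
Law of sines: BC = CA·sin A/sin B ≈ 30.691.
The bisector from C has length 2·BC·CA·cos(∠C/2)/(BC+CA) ≈ 13.884.

13.884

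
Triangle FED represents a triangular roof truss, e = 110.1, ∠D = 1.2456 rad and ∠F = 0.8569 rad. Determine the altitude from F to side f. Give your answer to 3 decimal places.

The third angle is ∠E = π − ∠D − ∠F = 1.0391 rad.
Law of sines: f = e·sin F/sin E ≈ 96.544.
Law of sines: d = e·sin D/sin E ≈ 121.04.
Area = ½·e·f·sin D ≈ 5036.2.
The altitude from F has length 2·area/f ≈ 104.33.

104.329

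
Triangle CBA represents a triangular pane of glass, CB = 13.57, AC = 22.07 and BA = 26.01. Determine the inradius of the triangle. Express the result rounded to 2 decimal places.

4.86

Semiperimeter s = (26.01 + 22.07 + 13.57)/2 = 30.825.
Heron's formula: area = √(30.825·4.815·8.755·17.255) ≈ 149.74.
Inradius = area/s = 149.74/30.825 ≈ 4.8577.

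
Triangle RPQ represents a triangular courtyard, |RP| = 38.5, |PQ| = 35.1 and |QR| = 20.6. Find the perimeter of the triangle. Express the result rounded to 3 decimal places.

perimeter ≈ 94.200

Perimeter = 35.1 + 20.6 + 38.5 = 94.2.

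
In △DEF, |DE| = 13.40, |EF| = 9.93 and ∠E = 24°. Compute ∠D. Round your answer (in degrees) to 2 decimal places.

By the law of cosines, |FD|² = |DE|² + |EF|² − 2·|DE|·|EF|·cos E = 35.049, so |FD| ≈ 5.9202.
Law of cosines again: cos D = (|FD|² + |DE|² − |EF|²)/(2·|FD|·|DE|) ≈ 0.73114, so ∠D ≈ 43.02°.

43.02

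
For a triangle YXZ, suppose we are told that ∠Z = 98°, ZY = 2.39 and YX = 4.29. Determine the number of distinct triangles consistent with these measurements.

ZY·sin Z = 2.39·sin(98°) ≈ 2.367.
Since ∠Z is not acute, a triangle exists only if YX > ZY; here YX > ZY, so there is exactly one triangle.

1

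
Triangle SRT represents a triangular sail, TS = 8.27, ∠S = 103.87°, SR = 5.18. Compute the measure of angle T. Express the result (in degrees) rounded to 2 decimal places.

By the law of cosines, RT² = TS² + SR² − 2·TS·SR·cos S = 115.76, so RT ≈ 10.759.
Law of cosines again: cos T = (RT² + TS² − SR²)/(2·RT·TS) ≈ 0.88404, so ∠T ≈ 27.87°.

27.87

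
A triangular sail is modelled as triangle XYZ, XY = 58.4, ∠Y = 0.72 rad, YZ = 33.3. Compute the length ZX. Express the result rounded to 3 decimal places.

By the law of cosines, ZX² = XY² + YZ² − 2·XY·YZ·cos Y = 1595.3, so ZX ≈ 39.942.

39.942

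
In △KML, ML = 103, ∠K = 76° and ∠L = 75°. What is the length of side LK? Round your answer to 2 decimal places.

51.46

The third angle is ∠M = 180° − ∠L − ∠K = 29.00°.
Law of sines: LK = ML·sin M/sin K ≈ 51.464.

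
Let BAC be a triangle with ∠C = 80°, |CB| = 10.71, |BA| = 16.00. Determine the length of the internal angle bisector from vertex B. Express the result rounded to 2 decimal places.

t_B ≈ 11.18

Law of sines: sin A = |CB|·sin C/|BA| ≈ 0.65921.
Since |BA| ≥ |CB|, only the acute value applies: ∠A ≈ 41.24°.
Then ∠B = 180° − ∠C − ∠A ≈ 58.76°.
Law of sines gives |AC| = |BA|·sin B/sin C ≈ 13.891.
The bisector from B has length 2·|CB|·|BA|·cos(∠B/2)/(|CB|+|BA|) ≈ 11.181.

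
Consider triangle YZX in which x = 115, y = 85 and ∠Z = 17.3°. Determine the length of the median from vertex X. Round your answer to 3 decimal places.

34.619

By the law of cosines, z² = x² + y² − 2·x·y·cos Z = 1784.4, so z ≈ 42.242.
Median from X: ½√(2·y² + 2·z² − x²) ≈ 34.619.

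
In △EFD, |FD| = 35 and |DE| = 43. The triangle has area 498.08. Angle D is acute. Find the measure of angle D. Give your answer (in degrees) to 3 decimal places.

41.445

From area = ½·|FD|·|DE|·sin D, we get sin D = 2·area/(|FD|·|DE|) ≈ 0.66190.
Taking the acute solution, ∠D ≈ 41.44°.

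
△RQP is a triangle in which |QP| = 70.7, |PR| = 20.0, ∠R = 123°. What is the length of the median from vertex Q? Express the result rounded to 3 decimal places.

m_Q ≈ 63.789

Law of sines: sin Q = |PR|·sin R/|QP| ≈ 0.23725.
Since |QP| ≥ |PR|, only the acute value applies: ∠Q ≈ 13.72°.
Then ∠P = 180° − ∠R − ∠Q ≈ 43.28°.
Law of sines gives |RQ| = |QP|·sin P/sin R ≈ 57.789.
Median from Q: ½√(2·|RQ|² + 2·|QP|² − |PR|²) ≈ 63.789.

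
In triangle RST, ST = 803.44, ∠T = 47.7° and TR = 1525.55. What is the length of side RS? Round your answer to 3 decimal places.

By the law of cosines, RS² = ST² + TR² − 2·ST·TR·cos T = 1.323e+06, so RS ≈ 1150.2.

1150.223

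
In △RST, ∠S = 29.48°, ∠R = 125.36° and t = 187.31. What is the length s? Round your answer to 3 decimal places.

216.816

The third angle is ∠T = 180° − ∠R − ∠S = 25.16°.
Law of sines: s = t·sin S/sin T ≈ 216.82.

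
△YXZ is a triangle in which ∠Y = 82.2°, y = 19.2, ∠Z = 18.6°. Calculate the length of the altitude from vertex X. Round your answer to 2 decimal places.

h_X ≈ 6.12

The third angle is ∠X = 180° − ∠Z − ∠Y = 79.20°.
Law of sines: x = y·sin X/sin Y ≈ 19.036.
Law of sines: z = y·sin Z/sin Y ≈ 6.1812.
Area = ½·y·x·sin Z ≈ 58.289.
The altitude from X has length 2·area/x ≈ 6.124.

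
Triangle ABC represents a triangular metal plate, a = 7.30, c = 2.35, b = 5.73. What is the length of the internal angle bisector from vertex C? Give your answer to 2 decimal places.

t_C ≈ 6.36

By the law of cosines, cos C = (a² + b² − c²) / (2·a·b) ≈ 0.96345, so ∠C ≈ 15.54°.
The bisector from C has length 2·a·b·cos(∠C/2)/(a+b) ≈ 6.3615.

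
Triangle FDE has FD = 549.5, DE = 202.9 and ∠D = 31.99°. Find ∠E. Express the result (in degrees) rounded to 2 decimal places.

By the law of cosines, EF² = FD² + DE² − 2·FD·DE·cos D = 1.5399e+05, so EF ≈ 392.42.
Law of cosines again: cos E = (DE² + EF² − FD²)/(2·DE·EF) ≈ -0.67059, so ∠E ≈ 132.11°.

132.11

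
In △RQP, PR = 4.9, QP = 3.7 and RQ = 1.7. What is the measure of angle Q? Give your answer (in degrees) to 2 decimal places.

By the law of cosines, cos Q = (RQ² + QP² − PR²) / (2·RQ·QP) ≈ -0.59062, so ∠Q ≈ 126.20°.

126.20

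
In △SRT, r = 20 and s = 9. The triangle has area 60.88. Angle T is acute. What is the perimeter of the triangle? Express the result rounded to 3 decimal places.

43.692

From area = ½·s·r·sin T, we get sin T = 2·area/(s·r) ≈ 0.67644.
Taking the acute solution, ∠T ≈ 0.743 rad.
Law of cosines then gives t ≈ 14.692.
Perimeter = 9 + 20 + 14.692 = 43.692.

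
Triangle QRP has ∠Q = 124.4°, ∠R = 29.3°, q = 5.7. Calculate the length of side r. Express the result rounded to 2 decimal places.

3.38

The third angle is ∠P = 180° − ∠Q − ∠R = 26.30°.
Law of sines: r = q·sin R/sin Q ≈ 3.3807.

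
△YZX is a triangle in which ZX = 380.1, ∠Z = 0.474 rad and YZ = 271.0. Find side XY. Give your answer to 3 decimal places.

186.054

By the law of cosines, XY² = YZ² + ZX² − 2·YZ·ZX·cos Z = 34616, so XY ≈ 186.05.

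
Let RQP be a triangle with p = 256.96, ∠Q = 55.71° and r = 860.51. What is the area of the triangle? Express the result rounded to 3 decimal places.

Area = ½·p·r·sin Q ≈ 91343.

area ≈ 91342.916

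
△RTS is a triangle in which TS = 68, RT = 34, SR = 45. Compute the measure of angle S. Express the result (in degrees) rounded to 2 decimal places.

By the law of cosines, cos S = (TS² + SR² − RT²) / (2·TS·SR) ≈ 0.89755, so ∠S ≈ 26.16°.

∠S ≈ 26.16°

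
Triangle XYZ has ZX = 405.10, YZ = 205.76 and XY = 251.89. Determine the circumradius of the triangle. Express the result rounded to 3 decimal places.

By the law of cosines, cos X = (ZX² + XY² − YZ²) / (2·ZX·XY) ≈ 0.90757, so ∠X ≈ 24.83°.
Circumradius = YZ/(2 sin X) ≈ 245.01.

R ≈ 245.006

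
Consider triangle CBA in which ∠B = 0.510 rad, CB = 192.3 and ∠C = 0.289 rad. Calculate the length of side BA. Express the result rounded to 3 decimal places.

The third angle is ∠A = π − ∠C − ∠B = 2.343 rad.
Law of sines: BA = CB·sin C/sin A ≈ 76.472.

76.472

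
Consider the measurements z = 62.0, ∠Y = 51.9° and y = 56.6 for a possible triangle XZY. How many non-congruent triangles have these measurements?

2

z·sin Y = 62.0·sin(51.9°) ≈ 48.79.
Since z sin Y < y < z (48.79 < 56.6 < 62.0), two triangles exist.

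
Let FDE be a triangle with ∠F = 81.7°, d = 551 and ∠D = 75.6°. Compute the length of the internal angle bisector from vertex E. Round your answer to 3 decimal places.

The third angle is ∠E = 180° − ∠F − ∠D = 22.70°.
Law of sines: f = d·sin F/sin D ≈ 562.91.
Law of sines: e = d·sin E/sin D ≈ 219.53.
The bisector from E has length 2·f·d·cos(∠E/2)/(f+d) ≈ 546.

546.002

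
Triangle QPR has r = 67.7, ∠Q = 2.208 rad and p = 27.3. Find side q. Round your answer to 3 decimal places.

86.763

By the law of cosines, q² = p² + r² − 2·p·r·cos Q = 7527.8, so q ≈ 86.763.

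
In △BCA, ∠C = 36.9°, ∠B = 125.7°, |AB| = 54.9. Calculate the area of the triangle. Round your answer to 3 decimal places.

609.524

The third angle is ∠A = 180° − ∠B − ∠C = 17.40°.
Law of sines: |CA| = |AB|·sin B/sin C ≈ 74.254.
Law of sines: |BC| = |AB|·sin A/sin C ≈ 27.343.
Area = ½·|AB|·|CA|·sin A ≈ 609.52.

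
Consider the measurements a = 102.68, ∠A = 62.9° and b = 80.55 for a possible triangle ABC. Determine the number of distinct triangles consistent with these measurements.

1

b·sin A = 80.55·sin(62.9°) ≈ 71.71.
Since a ≥ b, exactly one triangle exists.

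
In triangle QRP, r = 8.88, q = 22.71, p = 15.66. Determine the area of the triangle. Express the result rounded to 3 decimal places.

50.386

Semiperimeter s = (22.71 + 8.88 + 15.66)/2 = 23.625.
Heron's formula: area = √(23.625·0.915·14.745·7.965) ≈ 50.386.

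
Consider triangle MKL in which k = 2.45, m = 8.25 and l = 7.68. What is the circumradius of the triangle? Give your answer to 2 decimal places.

R ≈ 4.14

By the law of cosines, cos M = (k² + l² − m²) / (2·k·l) ≈ -0.08178, so ∠M ≈ 94.69°.
Circumradius = m/(2 sin M) ≈ 4.1389.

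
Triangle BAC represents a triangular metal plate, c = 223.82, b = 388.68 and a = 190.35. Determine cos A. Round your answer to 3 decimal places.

0.948

By the law of cosines, cos A = (c² + b² − a²) / (2·c·b) ≈ 0.94796, so ∠A ≈ 18.57°.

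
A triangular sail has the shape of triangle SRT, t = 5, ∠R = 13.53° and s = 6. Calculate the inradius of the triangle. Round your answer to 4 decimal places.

0.5556

By the law of cosines, r² = t² + s² − 2·t·s·cos R = 2.6651, so r ≈ 1.6325.
Area = ½·t·s·sin R ≈ 3.5093.
Semiperimeter p = (6+1.6325+5)/2 = 6.3163.
Inradius = area/p = 3.5093/6.3163 ≈ 0.5556.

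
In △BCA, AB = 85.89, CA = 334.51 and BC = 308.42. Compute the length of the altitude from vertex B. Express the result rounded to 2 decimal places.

Semiperimeter s = (334.51 + 85.89 + 308.42)/2 = 364.41.
Heron's formula: area = √(364.41·29.9·278.52·55.99) ≈ 13035.
The altitude from B has length 2·area/CA ≈ 77.935.

h_B ≈ 77.94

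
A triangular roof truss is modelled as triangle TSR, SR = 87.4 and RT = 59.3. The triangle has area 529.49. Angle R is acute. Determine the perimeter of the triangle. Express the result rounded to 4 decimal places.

From area = ½·SR·RT·sin R, we get sin R = 2·area/(SR·RT) ≈ 0.20433.
Taking the acute solution, ∠R ≈ 11.79°.
Law of cosines then gives TS ≈ 31.754.
Perimeter = 87.4 + 59.3 + 31.754 = 178.45.

perimeter ≈ 178.4536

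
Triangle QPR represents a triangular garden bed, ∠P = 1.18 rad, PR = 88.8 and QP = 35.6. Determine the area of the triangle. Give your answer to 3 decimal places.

area ≈ 1461.469

Area = ½·QP·PR·sin P ≈ 1461.5.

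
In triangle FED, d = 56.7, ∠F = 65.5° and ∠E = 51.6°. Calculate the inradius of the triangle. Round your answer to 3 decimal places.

15.649

The third angle is ∠D = 180° − ∠F − ∠E = 62.90°.
Law of sines: f = d·sin F/sin D ≈ 57.958.
Law of sines: e = d·sin E/sin D ≈ 49.916.
Area = ½·d·f·sin E ≈ 1287.7.
Semiperimeter s = (57.958+49.916+56.7)/2 = 82.287.
Inradius = area/s = 1287.7/82.287 ≈ 15.649.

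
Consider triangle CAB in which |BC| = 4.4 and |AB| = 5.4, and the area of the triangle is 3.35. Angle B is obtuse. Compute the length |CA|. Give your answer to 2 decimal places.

9.70

From area = ½·|AB|·|BC|·sin B, we get sin B = 2·area/(|AB|·|BC|) ≈ 0.28199.
Taking the obtuse solution, ∠B ≈ 163.62°.
Law of cosines then gives |CA| ≈ 9.7011.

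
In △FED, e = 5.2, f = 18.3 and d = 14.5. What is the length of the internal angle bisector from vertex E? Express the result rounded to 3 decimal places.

By the law of cosines, cos E = (d² + f² − e²) / (2·d·f) ≈ 0.97626, so ∠E ≈ 0.218 rad.
The bisector from E has length 2·d·f·cos(∠E/2)/(d+f) ≈ 16.084.

16.084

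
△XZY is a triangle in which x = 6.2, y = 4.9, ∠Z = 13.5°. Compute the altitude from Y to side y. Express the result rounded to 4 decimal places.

By the law of cosines, z² = y² + x² − 2·y·x·cos Z = 3.3688, so z ≈ 1.8354.
Area = ½·y·x·sin Z ≈ 3.546.
The altitude from Y has length 2·area/y ≈ 1.4474.

h_Y ≈ 1.4474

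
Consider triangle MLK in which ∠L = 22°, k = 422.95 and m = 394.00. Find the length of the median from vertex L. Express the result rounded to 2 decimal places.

400.98

By the law of cosines, l² = k² + m² − 2·k·m·cos L = 25107, so l ≈ 158.45.
Median from L: ½√(2·k² + 2·m² − l²) ≈ 400.98.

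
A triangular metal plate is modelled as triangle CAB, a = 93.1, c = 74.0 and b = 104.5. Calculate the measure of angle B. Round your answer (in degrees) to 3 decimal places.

By the law of cosines, cos B = (c² + a² − b²) / (2·c·a) ≈ 0.23394, so ∠B ≈ 76.47°.

76.471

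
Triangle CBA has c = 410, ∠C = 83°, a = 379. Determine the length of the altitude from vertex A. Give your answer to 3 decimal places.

h_A ≈ 207.700

Law of sines: sin A = a·sin C/c ≈ 0.91750.
Since c ≥ a, only the acute value applies: ∠A ≈ 66.56°.
Then ∠B = 180° − ∠C − ∠A ≈ 30.44°.
Law of sines gives b = c·sin B/sin C ≈ 209.26.
Area = ½·c·a·sin B ≈ 39359.
The altitude from A has length 2·area/a ≈ 207.7.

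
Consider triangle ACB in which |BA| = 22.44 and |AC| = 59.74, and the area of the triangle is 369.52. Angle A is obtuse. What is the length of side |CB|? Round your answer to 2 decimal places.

From area = ½·|BA|·|AC|·sin A, we get sin A = 2·area/(|BA|·|AC|) ≈ 0.55129.
Taking the obtuse solution, ∠A ≈ 146.54°.
Law of cosines then gives |CB| ≈ 79.431.

79.43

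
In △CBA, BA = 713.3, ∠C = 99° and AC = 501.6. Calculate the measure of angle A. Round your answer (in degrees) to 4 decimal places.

Law of sines: sin B = AC·sin C/BA ≈ 0.69455.
Since BA ≥ AC, only the acute value applies: ∠B ≈ 43.99°.
Then ∠A = 180° − ∠C − ∠B ≈ 37.01°.

37.0084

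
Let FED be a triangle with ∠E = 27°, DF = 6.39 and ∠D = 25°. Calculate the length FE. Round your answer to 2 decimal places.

5.95

The third angle is ∠F = 180° − ∠E − ∠D = 128.00°.
Law of sines: FE = DF·sin D/sin E ≈ 5.9484.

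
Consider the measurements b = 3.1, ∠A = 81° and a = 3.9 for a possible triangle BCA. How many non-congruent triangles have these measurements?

1

b·sin A = 3.1·sin(81°) ≈ 3.062.
Since a ≥ b, exactly one triangle exists.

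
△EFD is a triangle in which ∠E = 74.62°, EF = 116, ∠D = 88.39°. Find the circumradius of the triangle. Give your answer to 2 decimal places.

R ≈ 58.02

The third angle is ∠F = 180° − ∠D − ∠E = 16.99°.
Law of sines: FD = EF·sin E/sin D ≈ 111.89.
Law of sines: DE = EF·sin F/sin D ≈ 33.909.
Circumradius = EF/(2 sin D) ≈ 58.023.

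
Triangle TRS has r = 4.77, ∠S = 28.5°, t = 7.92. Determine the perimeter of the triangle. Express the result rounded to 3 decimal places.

perimeter ≈ 17.058

By the law of cosines, s² = t² + r² − 2·t·r·cos S = 19.079, so s ≈ 4.3679.
Semiperimeter p = (7.92+4.77+4.3679)/2 = 8.529.
Perimeter = 7.92 + 4.77 + 4.3679 = 17.058.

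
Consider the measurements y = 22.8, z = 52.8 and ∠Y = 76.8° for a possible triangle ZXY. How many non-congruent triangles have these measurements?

z·sin Y = 52.8·sin(76.8°) ≈ 51.4.
Since y = 22.8 < 51.4 = z sin Y, no triangle exists.

0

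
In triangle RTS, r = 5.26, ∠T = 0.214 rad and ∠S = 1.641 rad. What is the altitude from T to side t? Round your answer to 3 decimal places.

The third angle is ∠R = π − ∠T − ∠S = 1.287 rad.
Law of sines: t = r·sin T/sin R ≈ 1.1638.
Law of sines: s = r·sin S/sin R ≈ 5.4663.
Area = ½·r·t·sin S ≈ 3.0531.
The altitude from T has length 2·area/t ≈ 5.247.

5.247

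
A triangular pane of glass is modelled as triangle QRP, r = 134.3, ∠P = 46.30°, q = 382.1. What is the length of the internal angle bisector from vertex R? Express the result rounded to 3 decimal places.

334.894

By the law of cosines, p² = q² + r² − 2·q·r·cos P = 93130, so p ≈ 305.17.
Law of cosines again: cos R = (p² + q² − r²)/(2·p·q) ≈ 0.94804, so ∠R ≈ 18.55°.
The bisector from R has length 2·p·q·cos(∠R/2)/(p+q) ≈ 334.89.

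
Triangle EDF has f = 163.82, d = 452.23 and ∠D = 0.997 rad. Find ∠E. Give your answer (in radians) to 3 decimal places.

∠E ≈ 1.835 rad

Law of sines: sin F = f·sin D/d ≈ 0.30423.
Since d ≥ f, only the acute value applies: ∠F ≈ 0.309 rad.
Then ∠E = π − ∠D − ∠F ≈ 1.835 rad.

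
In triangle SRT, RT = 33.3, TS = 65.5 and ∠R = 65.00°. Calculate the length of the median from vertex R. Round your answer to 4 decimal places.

Law of sines: sin S = RT·sin R/TS ≈ 0.46076.
Since TS ≥ RT, only the acute value applies: ∠S ≈ 27.44°.
Then ∠T = 180° − ∠R − ∠S ≈ 87.56°.
Law of sines gives SR = TS·sin T/sin R ≈ 72.206.
Median from R: ½√(2·SR² + 2·RT² − TS²) ≈ 45.703.

45.7026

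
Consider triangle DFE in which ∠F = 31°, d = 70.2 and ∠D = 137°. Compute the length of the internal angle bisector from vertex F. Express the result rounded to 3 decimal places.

31.609

The third angle is ∠E = 180° − ∠D − ∠F = 12.00°.
Law of sines: f = d·sin F/sin D ≈ 53.014.
Law of sines: e = d·sin E/sin D ≈ 21.401.
The bisector from F has length 2·e·d·cos(∠F/2)/(e+d) ≈ 31.609.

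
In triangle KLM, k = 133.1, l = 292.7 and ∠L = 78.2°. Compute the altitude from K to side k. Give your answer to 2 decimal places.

Law of sines: sin K = k·sin L/l ≈ 0.44512.
Since l ≥ k, only the acute value applies: ∠K ≈ 26.43°.
Then ∠M = 180° − ∠L − ∠K ≈ 75.37°.
Law of sines gives m = l·sin M/sin L ≈ 289.32.
Area = ½·l·k·sin M ≈ 18848.
The altitude from K has length 2·area/k ≈ 283.21.

283.21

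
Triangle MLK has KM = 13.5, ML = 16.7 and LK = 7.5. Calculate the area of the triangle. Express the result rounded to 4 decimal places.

Semiperimeter s = (7.5 + 13.5 + 16.7)/2 = 18.85.
Heron's formula: area = √(18.85·11.35·5.35·2.15) ≈ 49.608.

49.6078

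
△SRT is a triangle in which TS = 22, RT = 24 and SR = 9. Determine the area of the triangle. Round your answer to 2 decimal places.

area ≈ 98.96

Semiperimeter s = (24 + 22 + 9)/2 = 27.5.
Heron's formula: area = √(27.5·3.5·5.5·18.5) ≈ 98.962.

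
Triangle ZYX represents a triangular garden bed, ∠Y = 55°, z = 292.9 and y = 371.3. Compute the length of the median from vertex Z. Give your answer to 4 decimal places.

Law of sines: sin Z = z·sin Y/y ≈ 0.64619.
Since y ≥ z, only the acute value applies: ∠Z ≈ 40.25°.
Then ∠X = 180° − ∠Y − ∠Z ≈ 84.75°.
Law of sines gives x = y·sin X/sin Y ≈ 451.37.
Median from Z: ½√(2·y² + 2·x² − z²) ≈ 386.46.

386.4596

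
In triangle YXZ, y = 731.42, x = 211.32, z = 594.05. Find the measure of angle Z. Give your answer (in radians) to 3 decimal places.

By the law of cosines, cos Z = (y² + x² − z²) / (2·y·x) ≈ 0.73347, so ∠Z ≈ 0.7474 rad.

∠Z ≈ 0.747 rad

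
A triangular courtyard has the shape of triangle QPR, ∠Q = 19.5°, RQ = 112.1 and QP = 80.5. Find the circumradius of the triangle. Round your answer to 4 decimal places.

By the law of cosines, PR² = RQ² + QP² − 2·RQ·QP·cos Q = 2033.8, so PR ≈ 45.097.
Area = ½·RQ·QP·sin Q ≈ 1506.1.
Circumradius = PR/(2 sin Q) ≈ 67.55.

67.5501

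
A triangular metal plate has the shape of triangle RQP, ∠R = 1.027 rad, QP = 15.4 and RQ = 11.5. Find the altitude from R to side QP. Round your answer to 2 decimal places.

11.37

Law of sines: sin P = RQ·sin R/QP ≈ 0.63903.
Since QP ≥ RQ, only the acute value applies: ∠P ≈ 0.693 rad.
Then ∠Q = π − ∠R − ∠P ≈ 1.421 rad.
Law of sines gives PR = QP·sin Q/sin R ≈ 17.795.
Area = ½·QP·RQ·sin Q ≈ 87.563.
The altitude from R has length 2·area/QP ≈ 11.372.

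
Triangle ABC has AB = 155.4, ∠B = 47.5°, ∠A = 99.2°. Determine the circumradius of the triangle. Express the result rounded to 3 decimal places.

R ≈ 141.524

The third angle is ∠C = 180° − ∠A − ∠B = 33.30°.
Law of sines: BC = AB·sin A/sin C ≈ 279.41.
Law of sines: CA = AB·sin B/sin C ≈ 208.69.
Circumradius = AB/(2 sin C) ≈ 141.52.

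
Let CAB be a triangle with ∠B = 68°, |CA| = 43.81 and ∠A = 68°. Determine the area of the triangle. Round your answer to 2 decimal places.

The third angle is ∠C = 180° − ∠A − ∠B = 44.00°.
Law of sines: |AB| = |CA|·sin C/sin B ≈ 32.823.
Law of sines: |BC| = |CA|·sin A/sin B ≈ 43.81.
Area = ½·|CA|·|AB|·sin A ≈ 666.63.

666.63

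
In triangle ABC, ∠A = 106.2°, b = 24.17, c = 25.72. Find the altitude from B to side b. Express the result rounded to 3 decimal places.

24.699

By the law of cosines, a² = b² + c² − 2·b·c·cos A = 1592.6, so a ≈ 39.907.
Area = ½·b·c·sin A ≈ 298.48.
The altitude from B has length 2·area/b ≈ 24.699.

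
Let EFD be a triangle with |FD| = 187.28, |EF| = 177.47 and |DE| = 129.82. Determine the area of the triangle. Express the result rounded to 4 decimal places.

area ≈ 11031.1609

Semiperimeter s = (187.28 + 129.82 + 177.47)/2 = 247.29.
Heron's formula: area = √(247.29·60.005·117.47·69.815) ≈ 11031.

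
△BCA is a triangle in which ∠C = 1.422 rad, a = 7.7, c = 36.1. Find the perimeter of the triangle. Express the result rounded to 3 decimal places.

Law of sines: sin A = a·sin C/c ≈ 0.21094.
Since c ≥ a, only the acute value applies: ∠A ≈ 0.213 rad.
Then ∠B = π − ∠C − ∠A ≈ 1.507 rad.
Law of sines gives b = c·sin B/sin C ≈ 36.429.
Semiperimeter s = (36.429+36.1+7.7)/2 = 40.115.
Perimeter = 36.429 + 36.1 + 7.7 = 80.229.

perimeter ≈ 80.229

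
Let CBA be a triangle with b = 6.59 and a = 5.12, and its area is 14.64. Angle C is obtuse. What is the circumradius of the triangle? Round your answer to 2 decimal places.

R ≈ 5.85

From area = ½·b·a·sin C, we get sin C = 2·area/(b·a) ≈ 0.86779.
Taking the obtuse solution, ∠C ≈ 119.80°.
Law of cosines then gives c ≈ 10.158.
Circumradius = c/(2 sin C) ≈ 5.8525.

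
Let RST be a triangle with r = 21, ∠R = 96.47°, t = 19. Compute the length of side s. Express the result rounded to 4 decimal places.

Law of sines: sin T = t·sin R/r ≈ 0.89900.
Since r ≥ t, only the acute value applies: ∠T ≈ 64.03°.
Then ∠S = 180° − ∠R − ∠T ≈ 19.50°.
Law of sines gives s = r·sin S/sin R ≈ 7.056.

7.0560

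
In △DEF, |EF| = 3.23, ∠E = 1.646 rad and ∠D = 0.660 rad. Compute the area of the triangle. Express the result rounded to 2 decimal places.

6.29

The third angle is ∠F = π − ∠D − ∠E = 0.836 rad.
Law of sines: |FD| = |EF|·sin E/sin D ≈ 5.2533.
Law of sines: |DE| = |EF|·sin F/sin D ≈ 3.9074.
Area = ½·|EF|·|FD|·sin F ≈ 6.2926.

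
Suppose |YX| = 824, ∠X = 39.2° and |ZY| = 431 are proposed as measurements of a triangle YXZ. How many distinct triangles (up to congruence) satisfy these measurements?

0

|YX|·sin X = 824·sin(39.2°) ≈ 520.8.
Since |ZY| = 431 < 520.8 = |YX| sin X, no triangle exists.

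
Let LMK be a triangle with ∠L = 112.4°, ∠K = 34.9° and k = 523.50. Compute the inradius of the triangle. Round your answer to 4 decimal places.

128.3677

The third angle is ∠M = 180° − ∠K − ∠L = 32.70°.
Law of sines: l = k·sin L/sin K ≈ 845.94.
Law of sines: m = k·sin M/sin K ≈ 494.31.
Area = ½·k·l·sin M ≈ 1.1962e+05.
Semiperimeter s = (845.94+494.31+523.5)/2 = 931.87.
Inradius = area/s = 1.1962e+05/931.87 ≈ 128.37.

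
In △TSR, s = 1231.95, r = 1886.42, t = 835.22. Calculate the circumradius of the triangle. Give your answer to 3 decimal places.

By the law of cosines, cos T = (s² + r² − t²) / (2·s·r) ≈ 0.94207, so ∠T ≈ 19.60°.
Circumradius = t/(2 sin T) ≈ 1245.

1245.037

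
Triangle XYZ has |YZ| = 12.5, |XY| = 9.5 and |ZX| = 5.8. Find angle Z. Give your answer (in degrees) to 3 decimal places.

By the law of cosines, cos Z = (|YZ|² + |ZX|² − |XY|²) / (2·|YZ|·|ZX|) ≈ 0.68717, so ∠Z ≈ 46.59°.

46.593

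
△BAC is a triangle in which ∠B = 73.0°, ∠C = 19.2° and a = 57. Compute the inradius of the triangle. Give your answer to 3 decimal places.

The third angle is ∠A = 180° − ∠C − ∠B = 87.80°.
Law of sines: b = a·sin B/sin A ≈ 54.55.
Law of sines: c = a·sin C/sin A ≈ 18.759.
Area = ½·a·b·sin C ≈ 511.28.
Semiperimeter s = (54.55+57+18.759)/2 = 65.154.
Inradius = area/s = 511.28/65.154 ≈ 7.8472.

7.847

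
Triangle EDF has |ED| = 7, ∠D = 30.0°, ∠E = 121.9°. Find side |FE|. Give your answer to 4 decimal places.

The third angle is ∠F = 180° − ∠E − ∠D = 28.10°.
Law of sines: |FE| = |ED|·sin D/sin F ≈ 7.4308.

7.4308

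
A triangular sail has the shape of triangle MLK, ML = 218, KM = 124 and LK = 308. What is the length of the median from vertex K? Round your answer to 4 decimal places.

207.9399

Median from K: ½√(2·LK² + 2·KM² − ML²) ≈ 207.94.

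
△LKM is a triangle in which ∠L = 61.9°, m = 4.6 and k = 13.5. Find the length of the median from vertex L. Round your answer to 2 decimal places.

By the law of cosines, l² = k² + m² − 2·k·m·cos L = 144.91, so l ≈ 12.038.
Median from L: ½√(2·k² + 2·m² − l²) ≈ 8.0918.

8.09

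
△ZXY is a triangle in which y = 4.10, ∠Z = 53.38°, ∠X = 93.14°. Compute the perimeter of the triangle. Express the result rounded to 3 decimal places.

17.486

The third angle is ∠Y = 180° − ∠Z − ∠X = 33.48°.
Law of sines: z = y·sin Z/sin Y ≈ 5.9652.
Law of sines: x = y·sin X/sin Y ≈ 7.4211.
Semiperimeter s = (5.9652+7.4211+4.1)/2 = 8.7432.
Perimeter = 5.9652 + 7.4211 + 4.1 = 17.486.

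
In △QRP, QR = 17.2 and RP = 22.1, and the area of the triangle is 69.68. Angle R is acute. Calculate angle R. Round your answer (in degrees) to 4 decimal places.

From area = ½·QR·RP·sin R, we get sin R = 2·area/(QR·RP) ≈ 0.36662.
Taking the acute solution, ∠R ≈ 21.51°.

∠R ≈ 21.5074°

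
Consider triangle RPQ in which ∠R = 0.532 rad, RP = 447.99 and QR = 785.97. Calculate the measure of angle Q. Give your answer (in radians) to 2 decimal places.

By the law of cosines, PQ² = QR² + RP² − 2·QR·RP·cos R = 2.1156e+05, so PQ ≈ 459.95.
Law of cosines again: cos Q = (PQ² + QR² − RP²)/(2·PQ·QR) ≈ 0.86943, so ∠Q ≈ 0.517 rad.

0.52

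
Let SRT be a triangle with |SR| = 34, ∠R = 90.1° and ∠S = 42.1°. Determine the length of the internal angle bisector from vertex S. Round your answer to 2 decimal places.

The third angle is ∠T = 180° − ∠S − ∠R = 47.80°.
Law of sines: |RT| = |SR|·sin S/sin T ≈ 30.77.
Law of sines: |TS| = |SR|·sin R/sin T ≈ 45.896.
The bisector from S has length 2·|TS|·|SR|·cos(∠S/2)/(|TS|+|SR|) ≈ 36.456.

t_S ≈ 36.46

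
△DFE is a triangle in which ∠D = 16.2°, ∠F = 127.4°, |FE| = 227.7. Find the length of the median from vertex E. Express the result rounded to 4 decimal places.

m_E ≈ 421.2727

The third angle is ∠E = 180° − ∠D − ∠F = 36.40°.
Law of sines: |ED| = |FE|·sin F/sin D ≈ 648.37.
Law of sines: |DF| = |FE|·sin E/sin D ≈ 484.32.
Median from E: ½√(2·|FE|² + 2·|ED|² − |DF|²) ≈ 421.27.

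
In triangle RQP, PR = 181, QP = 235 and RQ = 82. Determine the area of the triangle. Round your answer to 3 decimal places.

Semiperimeter s = (235 + 181 + 82)/2 = 249.
Heron's formula: area = √(249·14·68·167) ≈ 6291.8.

area ≈ 6291.821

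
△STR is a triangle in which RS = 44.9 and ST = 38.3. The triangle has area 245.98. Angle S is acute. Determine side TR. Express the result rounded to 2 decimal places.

From area = ½·RS·ST·sin S, we get sin S = 2·area/(RS·ST) ≈ 0.28608.
Taking the acute solution, ∠S ≈ 16.62°.
Law of cosines then gives TR ≈ 13.686.

13.69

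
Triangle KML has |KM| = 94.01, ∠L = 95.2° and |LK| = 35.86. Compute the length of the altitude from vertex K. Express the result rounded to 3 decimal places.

Law of sines: sin M = |LK|·sin L/|KM| ≈ 0.37988.
Since |KM| ≥ |LK|, only the acute value applies: ∠M ≈ 22.33°.
Then ∠K = 180° − ∠L − ∠M ≈ 62.47°.
Law of sines gives |ML| = |KM|·sin K/sin L ≈ 83.713.
Area = ½·|KM|·|LK|·sin K ≈ 1494.8.
The altitude from K has length 2·area/|ML| ≈ 35.712.

35.712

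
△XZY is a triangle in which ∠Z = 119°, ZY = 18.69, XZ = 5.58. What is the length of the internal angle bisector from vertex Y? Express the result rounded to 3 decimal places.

t_Y ≈ 20.060

By the law of cosines, YX² = XZ² + ZY² − 2·XZ·ZY·cos Z = 481.57, so YX ≈ 21.945.
Law of cosines again: cos Y = (ZY² + YX² − XZ²)/(2·ZY·YX) ≈ 0.97496, so ∠Y ≈ 12.85°.
The bisector from Y has length 2·ZY·YX·cos(∠Y/2)/(ZY+YX) ≈ 20.06.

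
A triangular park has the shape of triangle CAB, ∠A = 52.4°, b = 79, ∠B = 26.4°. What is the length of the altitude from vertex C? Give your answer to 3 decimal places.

h_C ≈ 62.591

The third angle is ∠C = 180° − ∠A − ∠B = 101.20°.
Law of sines: c = b·sin C/sin B ≈ 174.29.
Law of sines: a = b·sin A/sin B ≈ 140.77.
Area = ½·b·c·sin A ≈ 5454.5.
The altitude from C has length 2·area/c ≈ 62.591.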